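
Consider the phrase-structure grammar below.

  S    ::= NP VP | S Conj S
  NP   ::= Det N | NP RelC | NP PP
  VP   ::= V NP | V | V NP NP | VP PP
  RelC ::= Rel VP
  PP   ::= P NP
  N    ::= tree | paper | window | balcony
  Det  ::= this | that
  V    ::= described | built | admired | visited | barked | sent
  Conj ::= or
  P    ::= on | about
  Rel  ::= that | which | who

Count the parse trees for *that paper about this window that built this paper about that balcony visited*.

7

Two of the 7 distinct bracketings:
[S [NP [NP [NP [Det that] [N paper]] [PP [P about] [NP [Det this] [N window]]]] [RelC [Rel that] [VP [V built] [NP [NP [Det this] [N paper]] [PP [P about] [NP [Det that] [N balcony]]]]]]] [VP [V visited]]]
[S [NP [NP [NP [Det that] [N paper]] [PP [P about] [NP [Det this] [N window]]]] [RelC [Rel that] [VP [VP [V built] [NP [Det this] [N paper]]] [PP [P about] [NP [Det that] [N balcony]]]]]] [VP [V visited]]]
The difference turns on whether VP → VP PP is used at the relevant span, versus an alternative expansion of VP.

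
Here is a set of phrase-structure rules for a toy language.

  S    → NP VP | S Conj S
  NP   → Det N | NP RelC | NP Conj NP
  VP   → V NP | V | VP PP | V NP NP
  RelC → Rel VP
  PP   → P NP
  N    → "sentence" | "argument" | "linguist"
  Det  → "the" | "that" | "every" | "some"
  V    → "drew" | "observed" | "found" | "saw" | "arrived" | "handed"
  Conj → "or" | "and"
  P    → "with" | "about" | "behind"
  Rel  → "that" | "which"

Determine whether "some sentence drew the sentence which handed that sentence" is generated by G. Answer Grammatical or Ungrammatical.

S
  NP
    Det: some
    N: sentence
  VP
    V: drew
    NP
      NP
        Det: the
        N: sentence
      RelC
        Rel: which
        VP
          V: handed
          NP
            Det: that
            N: sentence
Each bracket corresponds to one application of a listed rule, so the string is derivable from S.

Grammatical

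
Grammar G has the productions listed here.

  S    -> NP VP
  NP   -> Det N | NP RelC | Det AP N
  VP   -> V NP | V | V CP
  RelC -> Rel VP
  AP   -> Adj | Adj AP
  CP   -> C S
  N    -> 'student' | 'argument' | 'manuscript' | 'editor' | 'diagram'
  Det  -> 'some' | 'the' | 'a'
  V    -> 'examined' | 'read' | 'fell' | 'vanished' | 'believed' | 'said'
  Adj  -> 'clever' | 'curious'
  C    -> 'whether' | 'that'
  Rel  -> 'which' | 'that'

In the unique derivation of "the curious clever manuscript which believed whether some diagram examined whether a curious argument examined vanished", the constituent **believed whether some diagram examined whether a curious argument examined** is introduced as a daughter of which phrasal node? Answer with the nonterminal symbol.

[S [NP [NP [Det the] [AP [Adj curious] [AP [Adj clever]]] [N manuscript]] [RelC [Rel which] [VP [V believed] [CP [C whether] [S [NP [Det some] [N diagram]] [VP [V examined] [CP [C whether] [S [NP [Det a] [AP [Adj curious]] [N argument]] [VP [V examined]]]]]]]]]] [VP [V vanished]]]
The span 'believed whether some diagram examined whether a curious argument examined' is the VP node built by VP → V CP.
Its mother is the RelC built by RelC → Rel VP.

RelC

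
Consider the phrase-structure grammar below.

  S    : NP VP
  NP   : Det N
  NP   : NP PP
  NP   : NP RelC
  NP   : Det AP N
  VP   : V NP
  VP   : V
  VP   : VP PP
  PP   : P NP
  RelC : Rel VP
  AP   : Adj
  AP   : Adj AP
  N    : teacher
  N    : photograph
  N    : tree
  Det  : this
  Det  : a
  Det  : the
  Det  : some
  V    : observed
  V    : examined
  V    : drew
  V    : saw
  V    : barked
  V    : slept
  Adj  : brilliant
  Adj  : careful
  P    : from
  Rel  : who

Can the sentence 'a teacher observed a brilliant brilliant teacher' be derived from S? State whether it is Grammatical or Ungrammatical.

[S [NP [Det a] [N teacher]] [VP [V observed] [NP [Det a] [AP [Adj brilliant] [AP [Adj brilliant]]] [N teacher]]]]
Every word is introduced by a lexical rule and the phrasal rules combine the resulting categories into a single S.

Grammatical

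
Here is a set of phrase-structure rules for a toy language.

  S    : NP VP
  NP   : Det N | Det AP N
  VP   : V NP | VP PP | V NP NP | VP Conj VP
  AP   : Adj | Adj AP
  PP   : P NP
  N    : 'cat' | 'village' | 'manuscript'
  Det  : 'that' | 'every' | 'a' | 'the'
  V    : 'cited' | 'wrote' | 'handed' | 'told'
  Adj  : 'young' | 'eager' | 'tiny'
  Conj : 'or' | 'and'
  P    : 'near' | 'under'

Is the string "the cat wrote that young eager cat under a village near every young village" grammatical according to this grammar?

Grammatical

[S [NP [Det the] [N cat]] [VP [VP [VP [V wrote] [NP [Det that] [AP [Adj young] [AP [Adj eager]]] [N cat]]] [PP [P under] [NP [Det a] [N village]]]] [PP [P near] [NP [Det every] [AP [Adj young]] [N village]]]]]
Each bracket corresponds to one application of a listed rule, so the string is derivable from S.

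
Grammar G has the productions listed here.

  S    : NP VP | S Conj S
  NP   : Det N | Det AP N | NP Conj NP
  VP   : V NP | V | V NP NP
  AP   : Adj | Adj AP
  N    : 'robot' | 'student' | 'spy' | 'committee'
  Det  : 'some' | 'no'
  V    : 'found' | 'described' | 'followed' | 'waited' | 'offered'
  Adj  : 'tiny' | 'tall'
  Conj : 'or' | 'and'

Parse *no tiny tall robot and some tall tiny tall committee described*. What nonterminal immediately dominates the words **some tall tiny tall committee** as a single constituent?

S
  NP
    NP
      Det: no
      AP
        Adj: tiny
        AP
          Adj: tall
      N: robot
    Conj: and
    NP
      Det: some
      AP
        Adj: tall
        AP
          Adj: tiny
          AP
            Adj: tall
      N: committee
  VP
    V: described
The span 'some tall tiny tall committee' is the NP node built by NP → Det AP N.

NP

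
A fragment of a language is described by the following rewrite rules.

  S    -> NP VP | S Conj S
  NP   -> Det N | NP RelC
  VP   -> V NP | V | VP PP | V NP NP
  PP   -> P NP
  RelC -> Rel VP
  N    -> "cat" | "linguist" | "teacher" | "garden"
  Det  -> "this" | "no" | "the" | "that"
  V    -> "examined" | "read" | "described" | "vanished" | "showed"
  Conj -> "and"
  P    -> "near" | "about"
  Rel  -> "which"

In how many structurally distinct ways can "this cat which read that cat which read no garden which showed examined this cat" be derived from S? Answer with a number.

7

Two of the 7 distinct bracketings:
[S [NP [NP [Det this] [N cat]] [RelC [Rel which] [VP [V read] [NP [NP [Det that] [N cat]] [RelC [Rel which] [VP [V read] [NP [NP [Det no] [N garden]] [RelC [Rel which] [VP [V showed]]]]]]]]]] [VP [V examined] [NP [Det this] [N cat]]]]
[S [NP [NP [Det this] [N cat]] [RelC [Rel which] [VP [V read] [NP [NP [NP [Det that] [N cat]] [RelC [Rel which] [VP [V read] [NP [Det no] [N garden]]]]] [RelC [Rel which] [VP [V showed]]]]]]] [VP [V examined] [NP [Det this] [N cat]]]]
The trees differ in how a recursive rule is bracketed over the same span.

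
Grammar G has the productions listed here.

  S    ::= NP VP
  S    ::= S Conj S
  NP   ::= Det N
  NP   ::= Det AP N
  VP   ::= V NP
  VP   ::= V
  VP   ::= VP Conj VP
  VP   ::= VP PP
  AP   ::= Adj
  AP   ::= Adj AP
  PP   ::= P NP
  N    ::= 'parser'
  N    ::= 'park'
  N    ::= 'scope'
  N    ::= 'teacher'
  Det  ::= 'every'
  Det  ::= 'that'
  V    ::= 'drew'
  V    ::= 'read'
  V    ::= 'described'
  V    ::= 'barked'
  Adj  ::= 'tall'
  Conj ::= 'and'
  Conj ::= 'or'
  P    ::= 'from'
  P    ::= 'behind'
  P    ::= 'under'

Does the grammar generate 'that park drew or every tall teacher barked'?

Grammatical

[S [S [NP [Det that] [N park]] [VP [V drew]]] [Conj or] [S [NP [Det every] [AP [Adj tall]] [N teacher]] [VP [V barked]]]]
The bracketing above is licensed at every node by one of the given productions, with S at the root.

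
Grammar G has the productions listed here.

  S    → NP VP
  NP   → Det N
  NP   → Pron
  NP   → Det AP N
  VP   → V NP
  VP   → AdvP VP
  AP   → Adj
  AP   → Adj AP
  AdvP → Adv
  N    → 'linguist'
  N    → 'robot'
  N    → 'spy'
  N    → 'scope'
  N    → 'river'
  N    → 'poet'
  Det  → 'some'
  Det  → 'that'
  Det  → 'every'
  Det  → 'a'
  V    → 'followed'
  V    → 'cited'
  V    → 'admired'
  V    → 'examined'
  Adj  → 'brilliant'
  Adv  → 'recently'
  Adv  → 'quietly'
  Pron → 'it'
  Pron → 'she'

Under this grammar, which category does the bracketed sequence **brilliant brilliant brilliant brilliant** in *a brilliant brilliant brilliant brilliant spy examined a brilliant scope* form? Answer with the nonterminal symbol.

S
  NP
    Det: a
    AP
      Adj: brilliant
      AP
        Adj: brilliant
        AP
          Adj: brilliant
          AP
            Adj: brilliant
    N: spy
  VP
    V: examined
    NP
      Det: a
      AP
        Adj: brilliant
      N: scope
The span 'brilliant brilliant brilliant brilliant' is the AP node built by AP → Adj AP.

AP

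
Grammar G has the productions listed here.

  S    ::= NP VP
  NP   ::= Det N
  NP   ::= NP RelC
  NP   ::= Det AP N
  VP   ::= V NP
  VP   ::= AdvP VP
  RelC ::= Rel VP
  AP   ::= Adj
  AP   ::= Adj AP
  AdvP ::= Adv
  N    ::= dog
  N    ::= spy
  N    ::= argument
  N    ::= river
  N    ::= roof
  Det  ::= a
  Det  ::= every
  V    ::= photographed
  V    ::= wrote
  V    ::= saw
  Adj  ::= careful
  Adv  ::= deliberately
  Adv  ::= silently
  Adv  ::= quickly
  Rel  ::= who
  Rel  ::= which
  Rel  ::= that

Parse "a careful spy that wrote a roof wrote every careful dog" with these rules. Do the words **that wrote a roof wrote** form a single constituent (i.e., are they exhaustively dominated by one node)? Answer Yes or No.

[S [NP [NP [Det a] [AP [Adj careful]] [N spy]] [RelC [Rel that] [VP [V wrote] [NP [Det a] [N roof]]]]] [VP [V wrote] [NP [Det every] [AP [Adj careful]] [N dog]]]]
The smallest constituent containing 'that wrote a roof wrote' is the S spanning 'a careful spy that wrote a roof wrote every careful dog'; no single node in the tree dominates exactly the given words.

No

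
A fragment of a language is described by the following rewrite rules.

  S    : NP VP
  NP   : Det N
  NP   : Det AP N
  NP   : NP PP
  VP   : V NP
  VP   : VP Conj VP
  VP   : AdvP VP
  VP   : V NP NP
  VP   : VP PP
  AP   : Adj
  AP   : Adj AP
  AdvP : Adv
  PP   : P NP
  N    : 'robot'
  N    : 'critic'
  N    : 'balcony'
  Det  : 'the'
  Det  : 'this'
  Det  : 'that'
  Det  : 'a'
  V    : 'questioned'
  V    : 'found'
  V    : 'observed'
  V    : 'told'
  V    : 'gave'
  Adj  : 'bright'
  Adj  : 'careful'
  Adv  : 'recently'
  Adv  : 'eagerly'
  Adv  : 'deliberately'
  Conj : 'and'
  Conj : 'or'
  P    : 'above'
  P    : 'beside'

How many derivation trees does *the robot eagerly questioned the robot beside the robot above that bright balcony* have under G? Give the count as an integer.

Two of the 9 distinct bracketings:
[S [NP [Det the] [N robot]] [VP [AdvP [Adv eagerly]] [VP [V questioned] [NP [NP [Det the] [N robot]] [PP [P beside] [NP [NP [Det the] [N robot]] [PP [P above] [NP [Det that] [AP [Adj bright]] [N balcony]]]]]]]]]
[S [NP [Det the] [N robot]] [VP [AdvP [Adv eagerly]] [VP [V questioned] [NP [NP [NP [Det the] [N robot]] [PP [P beside] [NP [Det the] [N robot]]]] [PP [P above] [NP [Det that] [AP [Adj bright]] [N balcony]]]]]]]
The trees differ in how a recursive rule is bracketed over the same span.

9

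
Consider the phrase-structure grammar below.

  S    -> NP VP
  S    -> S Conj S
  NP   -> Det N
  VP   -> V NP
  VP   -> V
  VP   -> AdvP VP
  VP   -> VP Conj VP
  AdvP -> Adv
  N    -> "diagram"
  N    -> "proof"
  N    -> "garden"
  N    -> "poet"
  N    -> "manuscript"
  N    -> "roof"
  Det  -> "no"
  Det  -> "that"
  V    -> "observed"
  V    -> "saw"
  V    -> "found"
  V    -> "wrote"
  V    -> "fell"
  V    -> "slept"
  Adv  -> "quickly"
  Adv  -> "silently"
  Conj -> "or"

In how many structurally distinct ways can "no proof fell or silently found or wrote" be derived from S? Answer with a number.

3

Two of the 3 distinct bracketings:
[S [NP [Det no] [N proof]] [VP [VP [V fell]] [Conj or] [VP [AdvP [Adv silently]] [VP [VP [V found]] [Conj or] [VP [V wrote]]]]]]
[S [NP [Det no] [N proof]] [VP [VP [V fell]] [Conj or] [VP [VP [AdvP [Adv silently]] [VP [V found]]] [Conj or] [VP [V wrote]]]]]
The trees differ in how a recursive rule is bracketed over the same span.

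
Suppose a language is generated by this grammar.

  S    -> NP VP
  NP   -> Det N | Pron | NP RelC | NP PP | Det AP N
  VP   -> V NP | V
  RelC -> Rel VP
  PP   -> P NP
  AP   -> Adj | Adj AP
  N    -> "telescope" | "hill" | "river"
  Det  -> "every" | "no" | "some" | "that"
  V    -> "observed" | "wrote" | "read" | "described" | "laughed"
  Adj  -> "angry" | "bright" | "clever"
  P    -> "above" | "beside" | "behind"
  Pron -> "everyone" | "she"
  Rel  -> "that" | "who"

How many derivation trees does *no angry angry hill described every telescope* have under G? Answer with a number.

1

[S [NP [Det no] [AP [Adj angry] [AP [Adj angry]]] [N hill]] [VP [V described] [NP [Det every] [N telescope]]]]
No rule offers an alternative attachment or grouping for any span, so this is the only derivation.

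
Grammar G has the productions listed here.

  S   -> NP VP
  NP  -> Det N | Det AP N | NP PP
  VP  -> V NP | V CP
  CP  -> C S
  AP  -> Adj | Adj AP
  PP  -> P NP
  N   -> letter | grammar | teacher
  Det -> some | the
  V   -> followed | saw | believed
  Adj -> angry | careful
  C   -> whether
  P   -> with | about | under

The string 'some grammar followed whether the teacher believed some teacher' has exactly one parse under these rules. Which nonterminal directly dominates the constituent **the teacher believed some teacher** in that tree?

S
  NP
    Det: some
    N: grammar
  VP
    V: followed
    CP
      C: whether
      S
        NP
          Det: the
          N: teacher
        VP
          V: believed
          NP
            Det: some
            N: teacher
The span 'the teacher believed some teacher' is the S node built by S → NP VP.
Its mother is the CP built by CP → C S.

CP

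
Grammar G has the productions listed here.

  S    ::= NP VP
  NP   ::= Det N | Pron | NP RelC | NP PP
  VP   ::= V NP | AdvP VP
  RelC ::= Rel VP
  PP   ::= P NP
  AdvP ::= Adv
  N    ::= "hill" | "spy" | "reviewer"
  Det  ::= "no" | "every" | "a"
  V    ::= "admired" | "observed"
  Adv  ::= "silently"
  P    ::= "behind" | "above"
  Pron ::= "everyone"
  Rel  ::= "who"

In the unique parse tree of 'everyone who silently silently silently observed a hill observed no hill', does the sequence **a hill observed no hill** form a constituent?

No

[S [NP [NP [Pron everyone]] [RelC [Rel who] [VP [AdvP [Adv silently]] [VP [AdvP [Adv silently]] [VP [AdvP [Adv silently]] [VP [V observed] [NP [Det a] [N hill]]]]]]]] [VP [V observed] [NP [Det no] [N hill]]]]
The smallest constituent containing 'a hill observed no hill' is the S spanning 'everyone who silently silently silently observed a hill observed no hill'; no single node in the tree dominates exactly the given words.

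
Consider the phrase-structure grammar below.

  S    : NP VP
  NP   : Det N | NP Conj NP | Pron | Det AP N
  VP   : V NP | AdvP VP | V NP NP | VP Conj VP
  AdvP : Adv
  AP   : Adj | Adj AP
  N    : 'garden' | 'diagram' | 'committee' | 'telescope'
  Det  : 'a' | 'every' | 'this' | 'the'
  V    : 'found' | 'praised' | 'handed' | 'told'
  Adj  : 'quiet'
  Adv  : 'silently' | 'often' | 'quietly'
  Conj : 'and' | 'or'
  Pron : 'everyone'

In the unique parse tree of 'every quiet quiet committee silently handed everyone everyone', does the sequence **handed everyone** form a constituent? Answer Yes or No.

No

[S [NP [Det every] [AP [Adj quiet] [AP [Adj quiet]]] [N committee]] [VP [AdvP [Adv silently]] [VP [V handed] [NP [Pron everyone]] [NP [Pron everyone]]]]]
The smallest constituent containing 'handed everyone' is the VP spanning 'handed everyone everyone'; no single node in the tree dominates exactly the given words.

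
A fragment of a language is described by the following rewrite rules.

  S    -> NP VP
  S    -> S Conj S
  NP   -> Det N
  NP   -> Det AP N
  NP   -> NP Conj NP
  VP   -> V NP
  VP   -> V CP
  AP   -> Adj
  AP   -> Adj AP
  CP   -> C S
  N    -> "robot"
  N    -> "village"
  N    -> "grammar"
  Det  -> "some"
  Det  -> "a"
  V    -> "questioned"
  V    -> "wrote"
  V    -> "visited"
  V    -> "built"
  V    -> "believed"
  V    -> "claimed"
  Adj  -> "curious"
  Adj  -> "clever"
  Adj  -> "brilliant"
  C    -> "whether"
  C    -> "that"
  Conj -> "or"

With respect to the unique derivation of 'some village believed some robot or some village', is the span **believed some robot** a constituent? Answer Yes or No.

[S [NP [Det some] [N village]] [VP [V believed] [NP [NP [Det some] [N robot]] [Conj or] [NP [Det some] [N village]]]]]
The smallest constituent containing 'believed some robot' is the VP spanning 'believed some robot or some village'; no single node in the tree dominates exactly the given words.

No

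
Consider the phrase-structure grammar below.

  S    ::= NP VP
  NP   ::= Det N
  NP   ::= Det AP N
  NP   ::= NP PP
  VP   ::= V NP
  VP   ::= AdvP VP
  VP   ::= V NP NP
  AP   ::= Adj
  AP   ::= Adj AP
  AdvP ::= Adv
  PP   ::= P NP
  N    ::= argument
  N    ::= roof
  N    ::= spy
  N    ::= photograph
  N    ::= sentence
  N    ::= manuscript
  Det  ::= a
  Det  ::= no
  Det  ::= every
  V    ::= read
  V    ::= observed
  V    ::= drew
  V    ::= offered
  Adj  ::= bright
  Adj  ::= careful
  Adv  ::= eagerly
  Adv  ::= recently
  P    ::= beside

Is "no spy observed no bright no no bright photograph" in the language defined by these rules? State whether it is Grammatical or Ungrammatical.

Ungrammatical

An Adj word can never sit immediately before a Det word in any string this grammar generates, so the substring 'bright no' rules out a derivation.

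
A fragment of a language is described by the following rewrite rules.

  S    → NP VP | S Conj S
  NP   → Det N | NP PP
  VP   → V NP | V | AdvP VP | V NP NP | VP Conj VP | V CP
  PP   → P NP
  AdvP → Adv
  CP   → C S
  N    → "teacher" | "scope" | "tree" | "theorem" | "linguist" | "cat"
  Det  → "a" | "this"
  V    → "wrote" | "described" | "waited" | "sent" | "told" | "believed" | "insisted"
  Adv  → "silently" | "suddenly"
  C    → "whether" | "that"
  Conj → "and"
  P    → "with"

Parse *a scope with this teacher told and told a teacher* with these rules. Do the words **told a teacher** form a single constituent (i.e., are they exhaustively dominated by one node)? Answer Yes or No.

[S [NP [NP [Det a] [N scope]] [PP [P with] [NP [Det this] [N teacher]]]] [VP [VP [V told]] [Conj and] [VP [V told] [NP [Det a] [N teacher]]]]]
The words 'told a teacher' are exhaustively dominated by a single VP node (built by VP → V NP), so they form a constituent.

Yes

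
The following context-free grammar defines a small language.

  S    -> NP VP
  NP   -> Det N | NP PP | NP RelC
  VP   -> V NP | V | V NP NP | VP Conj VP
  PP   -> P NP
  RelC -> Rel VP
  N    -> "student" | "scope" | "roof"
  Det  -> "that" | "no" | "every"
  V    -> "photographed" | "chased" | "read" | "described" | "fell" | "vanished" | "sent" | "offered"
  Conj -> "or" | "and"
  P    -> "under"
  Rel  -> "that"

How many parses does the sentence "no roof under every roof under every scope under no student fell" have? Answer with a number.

Two of the 5 distinct bracketings:
[S [NP [NP [Det no] [N roof]] [PP [P under] [NP [NP [Det every] [N roof]] [PP [P under] [NP [NP [Det every] [N scope]] [PP [P under] [NP [Det no] [N student]]]]]]]] [VP [V fell]]]
[S [NP [NP [Det no] [N roof]] [PP [P under] [NP [NP [NP [Det every] [N roof]] [PP [P under] [NP [Det every] [N scope]]]] [PP [P under] [NP [Det no] [N student]]]]]] [VP [V fell]]]
The trees differ in how a recursive rule is bracketed over the same span.

5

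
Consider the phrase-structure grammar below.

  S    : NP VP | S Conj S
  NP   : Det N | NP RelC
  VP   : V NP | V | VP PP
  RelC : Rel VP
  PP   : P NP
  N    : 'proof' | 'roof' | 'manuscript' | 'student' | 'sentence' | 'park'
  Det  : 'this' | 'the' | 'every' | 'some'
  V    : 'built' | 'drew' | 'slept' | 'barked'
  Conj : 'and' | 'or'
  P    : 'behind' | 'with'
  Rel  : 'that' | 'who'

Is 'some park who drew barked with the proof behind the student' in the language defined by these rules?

[S [NP [NP [Det some] [N park]] [RelC [Rel who] [VP [V drew]]]] [VP [VP [VP [V barked]] [PP [P with] [NP [Det the] [N proof]]]] [PP [P behind] [NP [Det the] [N student]]]]]
Every word is introduced by a lexical rule and the phrasal rules combine the resulting categories into a single S.

Grammatical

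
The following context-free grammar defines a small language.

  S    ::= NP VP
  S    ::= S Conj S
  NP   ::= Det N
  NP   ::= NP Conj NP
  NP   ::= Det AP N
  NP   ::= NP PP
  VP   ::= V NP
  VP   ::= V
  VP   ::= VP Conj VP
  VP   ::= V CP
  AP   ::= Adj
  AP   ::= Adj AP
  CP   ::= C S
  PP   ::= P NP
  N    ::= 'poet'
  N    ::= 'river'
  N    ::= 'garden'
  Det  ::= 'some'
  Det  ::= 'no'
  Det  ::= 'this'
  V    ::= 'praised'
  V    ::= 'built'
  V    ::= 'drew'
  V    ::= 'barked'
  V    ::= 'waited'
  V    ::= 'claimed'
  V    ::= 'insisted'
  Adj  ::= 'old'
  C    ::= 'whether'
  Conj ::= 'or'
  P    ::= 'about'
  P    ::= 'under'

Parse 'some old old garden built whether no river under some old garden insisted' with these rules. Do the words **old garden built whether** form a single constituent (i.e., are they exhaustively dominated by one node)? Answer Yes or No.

[S [NP [Det some] [AP [Adj old] [AP [Adj old]]] [N garden]] [VP [V built] [CP [C whether] [S [NP [NP [Det no] [N river]] [PP [P under] [NP [Det some] [AP [Adj old]] [N garden]]]] [VP [V insisted]]]]]]
The smallest constituent containing 'old garden built whether' is the S spanning 'some old old garden built whether no river under some old garden insisted'; no single node in the tree dominates exactly the given words.

No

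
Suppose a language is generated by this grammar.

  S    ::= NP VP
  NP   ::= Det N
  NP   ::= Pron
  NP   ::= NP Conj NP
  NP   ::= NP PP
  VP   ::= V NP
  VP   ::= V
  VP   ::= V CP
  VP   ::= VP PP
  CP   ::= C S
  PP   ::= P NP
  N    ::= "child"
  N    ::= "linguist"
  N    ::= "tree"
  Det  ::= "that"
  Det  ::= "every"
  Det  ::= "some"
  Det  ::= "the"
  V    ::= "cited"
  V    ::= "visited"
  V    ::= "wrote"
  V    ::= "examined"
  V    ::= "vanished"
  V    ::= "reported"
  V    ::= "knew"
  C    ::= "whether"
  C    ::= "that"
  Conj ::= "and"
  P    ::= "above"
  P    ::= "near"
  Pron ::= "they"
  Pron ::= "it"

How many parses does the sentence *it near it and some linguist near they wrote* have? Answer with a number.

5

Two of the 5 distinct bracketings:
[S [NP [NP [NP [Pron it]] [PP [P near] [NP [Pron it]]]] [Conj and] [NP [NP [Det some] [N linguist]] [PP [P near] [NP [Pron they]]]]] [VP [V wrote]]]
[S [NP [NP [Pron it]] [PP [P near] [NP [NP [Pron it]] [Conj and] [NP [NP [Det some] [N linguist]] [PP [P near] [NP [Pron they]]]]]]] [VP [V wrote]]]
The trees differ in how a recursive rule is bracketed over the same span.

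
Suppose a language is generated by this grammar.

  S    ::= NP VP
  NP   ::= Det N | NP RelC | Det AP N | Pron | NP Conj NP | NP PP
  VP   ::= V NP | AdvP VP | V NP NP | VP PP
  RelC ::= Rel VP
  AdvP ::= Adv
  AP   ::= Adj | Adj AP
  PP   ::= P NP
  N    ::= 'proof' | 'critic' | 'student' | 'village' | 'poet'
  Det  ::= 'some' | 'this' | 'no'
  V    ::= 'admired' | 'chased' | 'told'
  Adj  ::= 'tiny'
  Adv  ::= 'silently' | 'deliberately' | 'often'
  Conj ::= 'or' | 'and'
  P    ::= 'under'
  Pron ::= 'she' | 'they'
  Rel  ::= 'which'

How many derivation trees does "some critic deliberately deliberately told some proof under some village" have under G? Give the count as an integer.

4

Two of the 4 distinct bracketings:
[S [NP [Det some] [N critic]] [VP [AdvP [Adv deliberately]] [VP [AdvP [Adv deliberately]] [VP [V told] [NP [NP [Det some] [N proof]] [PP [P under] [NP [Det some] [N village]]]]]]]]
[S [NP [Det some] [N critic]] [VP [AdvP [Adv deliberately]] [VP [AdvP [Adv deliberately]] [VP [VP [V told] [NP [Det some] [N proof]]] [PP [P under] [NP [Det some] [N village]]]]]]]
The difference turns on whether NP → NP PP is used at the relevant span, versus an alternative expansion of NP.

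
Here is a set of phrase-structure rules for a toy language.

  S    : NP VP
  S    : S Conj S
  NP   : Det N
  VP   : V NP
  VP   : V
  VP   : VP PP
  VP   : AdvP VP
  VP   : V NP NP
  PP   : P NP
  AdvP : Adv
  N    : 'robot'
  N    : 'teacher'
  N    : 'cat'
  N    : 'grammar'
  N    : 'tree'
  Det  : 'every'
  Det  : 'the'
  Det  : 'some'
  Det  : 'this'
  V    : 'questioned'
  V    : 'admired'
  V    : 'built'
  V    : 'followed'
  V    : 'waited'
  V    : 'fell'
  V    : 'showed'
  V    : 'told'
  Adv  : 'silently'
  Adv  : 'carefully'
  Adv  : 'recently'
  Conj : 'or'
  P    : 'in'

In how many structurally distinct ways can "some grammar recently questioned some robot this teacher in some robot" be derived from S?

The two bracketings:
[S [NP [Det some] [N grammar]] [VP [VP [AdvP [Adv recently]] [VP [V questioned] [NP [Det some] [N robot]] [NP [Det this] [N teacher]]]] [PP [P in] [NP [Det some] [N robot]]]]]
[S [NP [Det some] [N grammar]] [VP [AdvP [Adv recently]] [VP [VP [V questioned] [NP [Det some] [N robot]] [NP [Det this] [N teacher]]] [PP [P in] [NP [Det some] [N robot]]]]]]
The trees differ in how a recursive rule is bracketed over the same span.

2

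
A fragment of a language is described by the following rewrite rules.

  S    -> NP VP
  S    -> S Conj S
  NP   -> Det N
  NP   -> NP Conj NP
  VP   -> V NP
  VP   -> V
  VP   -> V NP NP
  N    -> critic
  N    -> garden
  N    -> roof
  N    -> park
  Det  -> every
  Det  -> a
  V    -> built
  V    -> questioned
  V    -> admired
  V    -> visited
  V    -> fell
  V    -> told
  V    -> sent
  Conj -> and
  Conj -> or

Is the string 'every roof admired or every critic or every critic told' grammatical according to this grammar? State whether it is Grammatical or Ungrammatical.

[S [S [NP [Det every] [N roof]] [VP [V admired]]] [Conj or] [S [NP [NP [Det every] [N critic]] [Conj or] [NP [Det every] [N critic]]] [VP [V told]]]]
The bracketing above is licensed at every node by one of the given productions, with S at the root.

Grammatical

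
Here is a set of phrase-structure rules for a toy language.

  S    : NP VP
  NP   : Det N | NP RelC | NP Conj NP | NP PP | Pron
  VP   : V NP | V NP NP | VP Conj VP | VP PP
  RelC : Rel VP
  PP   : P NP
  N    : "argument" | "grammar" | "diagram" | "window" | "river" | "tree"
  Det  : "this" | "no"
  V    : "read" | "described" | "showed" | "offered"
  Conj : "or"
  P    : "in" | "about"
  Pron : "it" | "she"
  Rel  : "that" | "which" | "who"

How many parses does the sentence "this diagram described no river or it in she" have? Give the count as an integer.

Two of the 3 distinct bracketings:
[S [NP [Det this] [N diagram]] [VP [V described] [NP [NP [Det no] [N river]] [Conj or] [NP [NP [Pron it]] [PP [P in] [NP [Pron she]]]]]]]
[S [NP [Det this] [N diagram]] [VP [V described] [NP [NP [NP [Det no] [N river]] [Conj or] [NP [Pron it]]] [PP [P in] [NP [Pron she]]]]]]
The trees differ in how a recursive rule is bracketed over the same span.

3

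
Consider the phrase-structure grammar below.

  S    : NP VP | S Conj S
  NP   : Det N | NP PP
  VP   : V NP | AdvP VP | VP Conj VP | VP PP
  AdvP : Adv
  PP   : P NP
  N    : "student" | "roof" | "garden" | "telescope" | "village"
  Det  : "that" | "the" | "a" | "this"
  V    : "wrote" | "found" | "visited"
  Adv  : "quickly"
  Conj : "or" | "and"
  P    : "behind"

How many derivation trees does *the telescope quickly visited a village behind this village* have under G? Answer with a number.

Two of the 3 distinct bracketings:
[S [NP [Det the] [N telescope]] [VP [AdvP [Adv quickly]] [VP [V visited] [NP [NP [Det a] [N village]] [PP [P behind] [NP [Det this] [N village]]]]]]]
[S [NP [Det the] [N telescope]] [VP [AdvP [Adv quickly]] [VP [VP [V visited] [NP [Det a] [N village]]] [PP [P behind] [NP [Det this] [N village]]]]]]
The difference turns on whether NP → NP PP is used at the relevant span, versus an alternative expansion of NP.

3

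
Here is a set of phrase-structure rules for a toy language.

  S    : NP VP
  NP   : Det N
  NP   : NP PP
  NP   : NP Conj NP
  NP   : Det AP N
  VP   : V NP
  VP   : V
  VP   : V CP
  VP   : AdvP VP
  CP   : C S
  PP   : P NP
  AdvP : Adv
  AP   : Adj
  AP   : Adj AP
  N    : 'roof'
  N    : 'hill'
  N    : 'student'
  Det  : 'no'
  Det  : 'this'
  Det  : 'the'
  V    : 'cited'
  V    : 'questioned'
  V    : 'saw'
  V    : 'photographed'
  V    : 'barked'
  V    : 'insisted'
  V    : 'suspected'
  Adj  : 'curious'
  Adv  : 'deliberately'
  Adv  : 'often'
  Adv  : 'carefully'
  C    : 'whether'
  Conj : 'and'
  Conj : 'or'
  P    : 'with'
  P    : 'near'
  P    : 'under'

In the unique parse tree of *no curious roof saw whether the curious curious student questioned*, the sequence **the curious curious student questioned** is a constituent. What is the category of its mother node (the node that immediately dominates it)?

S
  NP
    Det: no
    AP
      Adj: curious
    N: roof
  VP
    V: saw
    CP
      C: whether
      S
        NP
          Det: the
          AP
            Adj: curious
            AP
              Adj: curious
          N: student
        VP
          V: questioned
The span 'the curious curious student questioned' is the S node built by S → NP VP.
Its mother is the CP built by CP → C S.

CP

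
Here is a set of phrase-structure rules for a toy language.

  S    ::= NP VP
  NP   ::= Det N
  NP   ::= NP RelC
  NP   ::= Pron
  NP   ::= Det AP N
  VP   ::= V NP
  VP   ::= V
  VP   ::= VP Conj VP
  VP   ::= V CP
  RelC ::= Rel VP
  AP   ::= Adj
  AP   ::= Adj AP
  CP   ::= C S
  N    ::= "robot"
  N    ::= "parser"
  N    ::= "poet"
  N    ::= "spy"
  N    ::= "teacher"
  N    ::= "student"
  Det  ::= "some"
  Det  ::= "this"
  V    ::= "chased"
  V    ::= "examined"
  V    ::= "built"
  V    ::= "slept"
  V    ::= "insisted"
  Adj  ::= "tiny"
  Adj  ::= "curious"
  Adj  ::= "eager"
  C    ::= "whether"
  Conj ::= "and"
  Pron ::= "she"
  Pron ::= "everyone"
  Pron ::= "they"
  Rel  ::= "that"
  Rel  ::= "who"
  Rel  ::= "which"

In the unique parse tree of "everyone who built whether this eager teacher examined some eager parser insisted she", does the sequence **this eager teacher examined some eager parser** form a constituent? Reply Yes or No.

[S [NP [NP [Pron everyone]] [RelC [Rel who] [VP [V built] [CP [C whether] [S [NP [Det this] [AP [Adj eager]] [N teacher]] [VP [V examined] [NP [Det some] [AP [Adj eager]] [N parser]]]]]]]] [VP [V insisted] [NP [Pron she]]]]
The words 'this eager teacher examined some eager parser' are exhaustively dominated by a single S node (built by S → NP VP), so they form a constituent.

Yes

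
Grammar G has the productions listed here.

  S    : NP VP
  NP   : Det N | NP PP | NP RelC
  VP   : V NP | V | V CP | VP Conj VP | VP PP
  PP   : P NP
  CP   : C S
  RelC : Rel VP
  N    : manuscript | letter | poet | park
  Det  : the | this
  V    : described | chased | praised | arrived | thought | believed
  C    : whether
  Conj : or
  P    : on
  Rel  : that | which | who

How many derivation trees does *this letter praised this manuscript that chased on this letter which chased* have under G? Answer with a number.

5

Two of the 5 distinct bracketings:
[S [NP [Det this] [N letter]] [VP [V praised] [NP [NP [NP [Det this] [N manuscript]] [RelC [Rel that] [VP [V chased]]]] [PP [P on] [NP [NP [Det this] [N letter]] [RelC [Rel which] [VP [V chased]]]]]]]]
[S [NP [Det this] [N letter]] [VP [V praised] [NP [NP [Det this] [N manuscript]] [RelC [Rel that] [VP [VP [V chased]] [PP [P on] [NP [NP [Det this] [N letter]] [RelC [Rel which] [VP [V chased]]]]]]]]]]
The difference turns on whether NP → NP PP is used at the relevant span, versus an alternative expansion of NP.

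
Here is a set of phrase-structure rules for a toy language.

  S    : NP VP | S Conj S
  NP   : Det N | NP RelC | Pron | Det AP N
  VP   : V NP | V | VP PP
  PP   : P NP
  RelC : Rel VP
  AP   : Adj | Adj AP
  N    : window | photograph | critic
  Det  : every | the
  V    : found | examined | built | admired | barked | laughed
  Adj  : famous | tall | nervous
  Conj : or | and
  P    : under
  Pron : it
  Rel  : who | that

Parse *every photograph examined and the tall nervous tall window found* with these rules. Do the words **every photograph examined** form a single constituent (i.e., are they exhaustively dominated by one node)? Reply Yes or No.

Yes

[S [S [NP [Det every] [N photograph]] [VP [V examined]]] [Conj and] [S [NP [Det the] [AP [Adj tall] [AP [Adj nervous] [AP [Adj tall]]]] [N window]] [VP [V found]]]]
The words 'every photograph examined' are exhaustively dominated by a single S node (built by S → NP VP), so they form a constituent.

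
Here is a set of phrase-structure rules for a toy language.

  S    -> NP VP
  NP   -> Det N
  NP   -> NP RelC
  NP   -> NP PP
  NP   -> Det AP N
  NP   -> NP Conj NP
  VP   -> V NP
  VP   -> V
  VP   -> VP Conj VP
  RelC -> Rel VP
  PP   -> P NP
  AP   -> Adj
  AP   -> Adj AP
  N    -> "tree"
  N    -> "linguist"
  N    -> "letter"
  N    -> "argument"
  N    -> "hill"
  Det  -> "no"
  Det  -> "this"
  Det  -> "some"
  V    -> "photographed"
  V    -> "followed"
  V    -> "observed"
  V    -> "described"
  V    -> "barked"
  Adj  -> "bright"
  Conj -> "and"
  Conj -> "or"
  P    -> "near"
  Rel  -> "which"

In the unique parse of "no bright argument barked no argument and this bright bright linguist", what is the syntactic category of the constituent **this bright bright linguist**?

S
  NP
    Det: no
    AP
      Adj: bright
    N: argument
  VP
    V: barked
    NP
      NP
        Det: no
        N: argument
      Conj: and
      NP
        Det: this
        AP
          Adj: bright
          AP
            Adj: bright
        N: linguist
The span 'this bright bright linguist' is the NP node built by NP → Det AP N.

NP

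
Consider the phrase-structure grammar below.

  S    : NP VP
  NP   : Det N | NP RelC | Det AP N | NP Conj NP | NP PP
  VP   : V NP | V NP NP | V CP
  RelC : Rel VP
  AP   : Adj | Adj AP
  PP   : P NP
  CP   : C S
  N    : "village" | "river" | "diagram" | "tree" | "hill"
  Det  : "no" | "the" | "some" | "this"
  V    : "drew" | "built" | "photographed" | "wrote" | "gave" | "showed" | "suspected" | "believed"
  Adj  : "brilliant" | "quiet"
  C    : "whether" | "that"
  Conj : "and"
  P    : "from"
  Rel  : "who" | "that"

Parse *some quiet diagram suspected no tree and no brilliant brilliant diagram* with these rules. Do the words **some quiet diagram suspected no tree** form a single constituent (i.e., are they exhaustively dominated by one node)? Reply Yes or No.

[S [NP [Det some] [AP [Adj quiet]] [N diagram]] [VP [V suspected] [NP [NP [Det no] [N tree]] [Conj and] [NP [Det no] [AP [Adj brilliant] [AP [Adj brilliant]]] [N diagram]]]]]
The smallest constituent containing 'some quiet diagram suspected no tree' is the S spanning 'some quiet diagram suspected no tree and no brilliant brilliant diagram'; no single node in the tree dominates exactly the given words.

No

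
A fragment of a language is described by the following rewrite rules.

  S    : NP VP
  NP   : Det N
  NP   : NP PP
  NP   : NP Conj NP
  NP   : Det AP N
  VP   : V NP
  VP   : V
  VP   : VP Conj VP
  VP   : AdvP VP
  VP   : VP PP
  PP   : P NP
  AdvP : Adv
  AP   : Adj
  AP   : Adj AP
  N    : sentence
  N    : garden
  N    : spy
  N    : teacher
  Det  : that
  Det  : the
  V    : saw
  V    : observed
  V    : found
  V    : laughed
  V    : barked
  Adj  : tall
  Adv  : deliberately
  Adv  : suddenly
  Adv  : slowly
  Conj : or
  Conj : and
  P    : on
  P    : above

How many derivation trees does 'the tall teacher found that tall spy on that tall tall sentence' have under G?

The two bracketings:
[S [NP [Det the] [AP [Adj tall]] [N teacher]] [VP [V found] [NP [NP [Det that] [AP [Adj tall]] [N spy]] [PP [P on] [NP [Det that] [AP [Adj tall] [AP [Adj tall]]] [N sentence]]]]]]
[S [NP [Det the] [AP [Adj tall]] [N teacher]] [VP [VP [V found] [NP [Det that] [AP [Adj tall]] [N spy]]] [PP [P on] [NP [Det that] [AP [Adj tall] [AP [Adj tall]]] [N sentence]]]]]
The difference turns on whether NP → NP PP is used at the relevant span, versus an alternative expansion of NP.

2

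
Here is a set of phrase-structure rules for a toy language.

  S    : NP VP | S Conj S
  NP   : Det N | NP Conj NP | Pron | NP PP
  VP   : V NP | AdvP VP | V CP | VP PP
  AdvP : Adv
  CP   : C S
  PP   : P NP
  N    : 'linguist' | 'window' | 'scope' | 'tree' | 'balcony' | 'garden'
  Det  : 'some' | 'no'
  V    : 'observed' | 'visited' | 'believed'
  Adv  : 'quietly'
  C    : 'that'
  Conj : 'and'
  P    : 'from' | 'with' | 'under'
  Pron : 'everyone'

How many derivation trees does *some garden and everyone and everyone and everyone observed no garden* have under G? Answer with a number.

5

Two of the 5 distinct bracketings:
[S [NP [NP [Det some] [N garden]] [Conj and] [NP [NP [Pron everyone]] [Conj and] [NP [NP [Pron everyone]] [Conj and] [NP [Pron everyone]]]]] [VP [V observed] [NP [Det no] [N garden]]]]
[S [NP [NP [Det some] [N garden]] [Conj and] [NP [NP [NP [Pron everyone]] [Conj and] [NP [Pron everyone]]] [Conj and] [NP [Pron everyone]]]] [VP [V observed] [NP [Det no] [N garden]]]]
The trees differ in how a recursive rule is bracketed over the same span.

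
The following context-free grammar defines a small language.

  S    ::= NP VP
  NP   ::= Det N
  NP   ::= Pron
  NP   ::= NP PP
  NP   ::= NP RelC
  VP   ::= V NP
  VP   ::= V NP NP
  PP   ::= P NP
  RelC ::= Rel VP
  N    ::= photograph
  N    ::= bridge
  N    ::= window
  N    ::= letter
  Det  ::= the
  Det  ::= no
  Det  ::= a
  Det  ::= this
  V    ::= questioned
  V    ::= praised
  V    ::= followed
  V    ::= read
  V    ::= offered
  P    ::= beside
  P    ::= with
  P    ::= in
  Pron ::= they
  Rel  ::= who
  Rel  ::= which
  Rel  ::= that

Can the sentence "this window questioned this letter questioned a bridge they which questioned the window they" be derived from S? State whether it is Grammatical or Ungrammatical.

For S → NP VP, the only prefix that parses as NP is 'this window', but the remainder 'questioned this letter questioned a bridge they which questioned the window they' is not a VP under these rules.

Ungrammatical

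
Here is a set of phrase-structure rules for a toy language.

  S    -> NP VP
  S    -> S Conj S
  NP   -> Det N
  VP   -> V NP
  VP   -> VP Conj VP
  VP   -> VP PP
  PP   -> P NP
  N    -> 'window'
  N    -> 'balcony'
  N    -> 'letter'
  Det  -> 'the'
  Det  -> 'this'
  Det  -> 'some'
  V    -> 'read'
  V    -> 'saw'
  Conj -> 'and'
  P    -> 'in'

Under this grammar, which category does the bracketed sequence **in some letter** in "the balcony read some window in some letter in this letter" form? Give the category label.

PP

[S [NP [Det the] [N balcony]] [VP [VP [VP [V read] [NP [Det some] [N window]]] [PP [P in] [NP [Det some] [N letter]]]] [PP [P in] [NP [Det this] [N letter]]]]]
The span 'in some letter' is the PP node built by PP → P NP.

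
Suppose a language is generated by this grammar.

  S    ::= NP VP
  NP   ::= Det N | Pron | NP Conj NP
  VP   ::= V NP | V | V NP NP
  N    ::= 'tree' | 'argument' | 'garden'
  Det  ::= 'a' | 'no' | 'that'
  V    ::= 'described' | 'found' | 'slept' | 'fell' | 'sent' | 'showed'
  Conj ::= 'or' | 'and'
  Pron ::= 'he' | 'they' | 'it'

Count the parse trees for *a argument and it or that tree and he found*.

Two of the 5 distinct bracketings:
[S [NP [NP [Det a] [N argument]] [Conj and] [NP [NP [Pron it]] [Conj or] [NP [NP [Det that] [N tree]] [Conj and] [NP [Pron he]]]]] [VP [V found]]]
[S [NP [NP [Det a] [N argument]] [Conj and] [NP [NP [NP [Pron it]] [Conj or] [NP [Det that] [N tree]]] [Conj and] [NP [Pron he]]]] [VP [V found]]]
The trees differ in how a recursive rule is bracketed over the same span.

5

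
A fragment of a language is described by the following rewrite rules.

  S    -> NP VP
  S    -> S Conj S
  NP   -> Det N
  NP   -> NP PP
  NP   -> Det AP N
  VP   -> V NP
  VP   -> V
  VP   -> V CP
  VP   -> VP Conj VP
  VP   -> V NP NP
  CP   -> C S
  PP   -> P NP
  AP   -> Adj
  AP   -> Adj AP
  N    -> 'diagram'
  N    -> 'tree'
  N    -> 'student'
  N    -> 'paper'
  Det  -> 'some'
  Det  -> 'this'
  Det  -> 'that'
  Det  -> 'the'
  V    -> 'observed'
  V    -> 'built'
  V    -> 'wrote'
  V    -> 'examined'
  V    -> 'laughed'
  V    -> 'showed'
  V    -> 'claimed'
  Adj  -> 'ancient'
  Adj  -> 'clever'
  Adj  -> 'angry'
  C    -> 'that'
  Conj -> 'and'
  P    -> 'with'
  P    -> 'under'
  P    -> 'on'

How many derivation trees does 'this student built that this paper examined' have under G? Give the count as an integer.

[S [NP [Det this] [N student]] [VP [V built] [CP [C that] [S [NP [Det this] [N paper]] [VP [V examined]]]]]]
No rule offers an alternative attachment or grouping for any span, so this is the only derivation.

1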